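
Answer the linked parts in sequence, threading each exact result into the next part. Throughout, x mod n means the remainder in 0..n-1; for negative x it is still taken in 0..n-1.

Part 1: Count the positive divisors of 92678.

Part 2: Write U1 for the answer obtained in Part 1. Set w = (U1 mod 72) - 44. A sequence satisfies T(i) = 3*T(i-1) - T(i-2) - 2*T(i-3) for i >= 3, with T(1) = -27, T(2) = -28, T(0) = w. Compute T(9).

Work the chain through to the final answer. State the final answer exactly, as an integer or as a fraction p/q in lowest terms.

Part 1: 92678 = 2 * 149 * 311; number of divisors = (1+1) * (1+1) * (1+1) = 8; answer 8
Part 2: U1 = 8; w = -36; T(3) = 3*(-28) - 1*(-27) - 2*(-36) = 15; iterating: T(3)=15, T(4)=127, T(5)=422, T(6)=1109, T(7)=2651, T(8)=6000, T(9)=13131; answer 13131

13131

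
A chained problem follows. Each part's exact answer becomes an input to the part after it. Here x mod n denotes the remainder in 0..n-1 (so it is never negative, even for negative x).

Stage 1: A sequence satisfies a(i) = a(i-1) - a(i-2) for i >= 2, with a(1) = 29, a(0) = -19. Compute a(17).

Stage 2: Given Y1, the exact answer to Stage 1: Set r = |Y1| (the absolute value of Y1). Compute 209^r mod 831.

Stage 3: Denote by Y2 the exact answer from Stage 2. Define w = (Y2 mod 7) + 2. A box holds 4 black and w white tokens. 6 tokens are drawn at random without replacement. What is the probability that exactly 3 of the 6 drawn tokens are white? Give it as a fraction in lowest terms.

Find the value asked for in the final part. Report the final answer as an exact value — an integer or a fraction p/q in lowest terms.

10/21

Stage 1: a(2) = 1*(29) - 1*(-19) = 48; iterating: a(2)=48, a(3)=19, a(4)=-29, a(5)=-48, a(6)=-19, a(7)=29, a(8)=48, a(9)=19, a(10)=-29, a(11)=-48, a(12)=-19, a(13)=29, a(14)=48, a(15)=19, a(16)=-29, a(17)=-48; answer -48
Stage 2: Y1 = -48; r = 48; squarings mod 831: 209^1=209, 209^2=469, 209^4=577, 209^8=529, 209^16=625, 209^32=55; 209^48 = 209^16 * 209^32 = 304 (mod 831); answer 304
Stage 3: Y2 = 304; w = 5; total draws C(9,6) = 84; favorable C(5,3)*C(4,3) = 40; P = 10/21; answer 10/21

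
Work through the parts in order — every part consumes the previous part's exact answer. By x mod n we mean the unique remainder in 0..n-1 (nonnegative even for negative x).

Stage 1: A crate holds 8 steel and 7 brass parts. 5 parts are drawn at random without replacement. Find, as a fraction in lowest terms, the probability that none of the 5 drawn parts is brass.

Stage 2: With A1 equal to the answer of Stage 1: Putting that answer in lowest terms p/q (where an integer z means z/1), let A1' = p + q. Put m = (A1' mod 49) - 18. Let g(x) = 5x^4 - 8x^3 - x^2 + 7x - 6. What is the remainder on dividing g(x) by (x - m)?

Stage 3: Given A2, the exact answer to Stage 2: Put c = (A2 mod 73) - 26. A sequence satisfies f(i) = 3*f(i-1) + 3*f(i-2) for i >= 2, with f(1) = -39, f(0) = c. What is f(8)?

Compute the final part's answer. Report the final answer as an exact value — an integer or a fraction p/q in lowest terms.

Stage 1: total draws C(15,5) = 3003; favorable C(8,5) = 56; P = 8/429; answer 8/429
Stage 2: A1 = 8/429; threaded value p + q = 437; m = 27; remainder = value at the root: 5*(27)^4 - 8*(27)^3 - 1*(27)^2 + 7*(27)^1 - 6 = (2657205) + (-157464) + (-729) + (189) + (-6) = 2499195; answer 2499195
Stage 3: A2 = 2499195; c = 14; f(2) = 3*(-39) + 3*(14) = -75; iterating: f(2)=-75, f(3)=-342, f(4)=-1251, f(5)=-4779, f(6)=-18090, f(7)=-68607, f(8)=-260091; answer -260091

-260091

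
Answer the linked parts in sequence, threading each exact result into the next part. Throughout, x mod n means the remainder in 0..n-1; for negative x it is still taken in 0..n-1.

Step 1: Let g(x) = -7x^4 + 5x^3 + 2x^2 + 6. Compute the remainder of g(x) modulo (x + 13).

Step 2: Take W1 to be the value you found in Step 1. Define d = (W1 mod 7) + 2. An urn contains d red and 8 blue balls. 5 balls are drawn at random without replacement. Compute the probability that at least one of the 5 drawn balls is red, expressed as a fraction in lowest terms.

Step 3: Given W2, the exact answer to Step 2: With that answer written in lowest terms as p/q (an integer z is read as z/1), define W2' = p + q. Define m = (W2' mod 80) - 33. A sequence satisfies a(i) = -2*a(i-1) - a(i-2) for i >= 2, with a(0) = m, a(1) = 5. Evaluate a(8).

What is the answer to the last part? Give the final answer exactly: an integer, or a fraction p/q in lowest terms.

Step 1: remainder = value at the root: -7*(-13)^4 + 5*(-13)^3 + 2*(-13)^2 + 6 = (-199927) + (-10985) + (338) + (6) = -210568; answer -210568
Step 2: W1 = -210568; d = 8; total draws C(16,5) = 4368; complement C(8,5) = 56; favorable 4368 - 56 = 4312; P = 77/78; answer 77/78
Step 3: W2 = 77/78; threaded value p + q = 155; m = 42; a(2) = -2*(5) - 1*(42) = -52; iterating: a(2)=-52, a(3)=99, a(4)=-146, a(5)=193, a(6)=-240, a(7)=287, a(8)=-334; answer -334

-334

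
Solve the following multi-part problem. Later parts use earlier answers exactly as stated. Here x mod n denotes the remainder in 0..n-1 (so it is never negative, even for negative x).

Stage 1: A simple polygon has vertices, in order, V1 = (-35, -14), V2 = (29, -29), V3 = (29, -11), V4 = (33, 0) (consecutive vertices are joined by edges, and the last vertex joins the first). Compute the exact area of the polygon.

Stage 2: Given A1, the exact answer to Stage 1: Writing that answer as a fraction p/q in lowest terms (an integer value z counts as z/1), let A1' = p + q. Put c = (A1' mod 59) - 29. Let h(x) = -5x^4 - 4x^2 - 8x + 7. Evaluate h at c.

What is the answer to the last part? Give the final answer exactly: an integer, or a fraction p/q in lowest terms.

-33194

Stage 1: cross terms: (-35*-29 - 29*-14)=1421, (29*-11 - 29*-29)=522, (29*0 - 33*-11)=363, (33*-14 - -35*0)=-462; twice the area = |1844| = 1844; area = 922; answer 922
Stage 2: A1 = 922; threaded value p + q = 923; c = 9; -5*(9)^4 - 4*(9)^2 - 8*(9)^1 + 7 = (-32805) + (-324) + (-72) + (7) = -33194; answer -33194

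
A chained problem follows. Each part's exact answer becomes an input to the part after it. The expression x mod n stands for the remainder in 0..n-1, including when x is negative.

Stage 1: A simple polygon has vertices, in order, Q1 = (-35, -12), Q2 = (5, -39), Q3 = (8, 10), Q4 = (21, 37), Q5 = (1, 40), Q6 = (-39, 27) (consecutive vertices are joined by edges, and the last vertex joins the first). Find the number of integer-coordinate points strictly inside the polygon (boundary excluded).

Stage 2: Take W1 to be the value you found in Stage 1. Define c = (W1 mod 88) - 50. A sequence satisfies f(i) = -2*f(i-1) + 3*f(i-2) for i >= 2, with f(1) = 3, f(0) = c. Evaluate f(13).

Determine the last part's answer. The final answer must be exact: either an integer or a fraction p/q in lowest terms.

Stage 1: cross terms: (-35*-39 - 5*-12)=1425, (5*10 - 8*-39)=362, (8*37 - 21*10)=86, (21*40 - 1*37)=803, (1*27 - -39*40)=1587, (-39*-12 - -35*27)=1413; twice the area = |5676| = 5676; area = 2838; boundary points = 1 + 1 + 1 + 1 + 1 + 1 = 6; strictly interior points = area - boundary/2 + 1 = 2836; answer 2836
Stage 2: W1 = 2836; c = -30; f(2) = -2*(3) + 3*(-30) = -96; iterating: f(2)=-96, f(3)=201, f(4)=-690, f(5)=1983, f(6)=-6036, f(7)=18021, f(8)=-54150, f(9)=162363, f(10)=-487176, f(11)=1461441, f(12)=-4384410, f(13)=13153143; answer 13153143

13153143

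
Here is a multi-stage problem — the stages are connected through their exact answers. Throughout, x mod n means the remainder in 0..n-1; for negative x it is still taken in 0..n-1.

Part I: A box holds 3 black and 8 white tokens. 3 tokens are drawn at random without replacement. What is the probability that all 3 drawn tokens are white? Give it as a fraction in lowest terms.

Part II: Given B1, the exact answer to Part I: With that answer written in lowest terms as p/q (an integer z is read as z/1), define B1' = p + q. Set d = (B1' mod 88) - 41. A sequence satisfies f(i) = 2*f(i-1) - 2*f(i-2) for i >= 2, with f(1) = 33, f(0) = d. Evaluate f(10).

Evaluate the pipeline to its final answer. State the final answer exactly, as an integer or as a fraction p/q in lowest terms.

Part I: total draws C(11,3) = 165; favorable C(8,3) = 56; P = 56/165; answer 56/165
Part II: B1 = 56/165; threaded value p + q = 221; d = 4; f(2) = 2*(33) - 2*(4) = 58; iterating: f(2)=58, f(3)=50, f(4)=-16, f(5)=-132, f(6)=-232, f(7)=-200, f(8)=64, f(9)=528, f(10)=928; answer 928

928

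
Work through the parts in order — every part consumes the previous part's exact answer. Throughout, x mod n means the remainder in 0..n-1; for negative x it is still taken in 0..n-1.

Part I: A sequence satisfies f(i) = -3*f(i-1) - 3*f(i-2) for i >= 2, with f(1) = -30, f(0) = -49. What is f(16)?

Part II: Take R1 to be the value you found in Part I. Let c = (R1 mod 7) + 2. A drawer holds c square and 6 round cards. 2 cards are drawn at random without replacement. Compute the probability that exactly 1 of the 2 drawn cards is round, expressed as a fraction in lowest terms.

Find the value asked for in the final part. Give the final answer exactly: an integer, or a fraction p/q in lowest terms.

6/11

Part I: f(2) = -3*(-30) - 3*(-49) = 237; iterating: f(2)=237, f(3)=-621, f(4)=1152, f(5)=-1593, f(6)=1323, f(7)=810, f(8)=-6399, f(9)=16767, f(10)=-31104, f(11)=43011, f(12)=-35721, f(13)=-21870, f(14)=172773, f(15)=-452709, f(16)=839808; answer 839808
Part II: R1 = 839808; c = 6; total draws C(12,2) = 66; favorable C(6,1)*C(6,1) = 36; P = 6/11; answer 6/11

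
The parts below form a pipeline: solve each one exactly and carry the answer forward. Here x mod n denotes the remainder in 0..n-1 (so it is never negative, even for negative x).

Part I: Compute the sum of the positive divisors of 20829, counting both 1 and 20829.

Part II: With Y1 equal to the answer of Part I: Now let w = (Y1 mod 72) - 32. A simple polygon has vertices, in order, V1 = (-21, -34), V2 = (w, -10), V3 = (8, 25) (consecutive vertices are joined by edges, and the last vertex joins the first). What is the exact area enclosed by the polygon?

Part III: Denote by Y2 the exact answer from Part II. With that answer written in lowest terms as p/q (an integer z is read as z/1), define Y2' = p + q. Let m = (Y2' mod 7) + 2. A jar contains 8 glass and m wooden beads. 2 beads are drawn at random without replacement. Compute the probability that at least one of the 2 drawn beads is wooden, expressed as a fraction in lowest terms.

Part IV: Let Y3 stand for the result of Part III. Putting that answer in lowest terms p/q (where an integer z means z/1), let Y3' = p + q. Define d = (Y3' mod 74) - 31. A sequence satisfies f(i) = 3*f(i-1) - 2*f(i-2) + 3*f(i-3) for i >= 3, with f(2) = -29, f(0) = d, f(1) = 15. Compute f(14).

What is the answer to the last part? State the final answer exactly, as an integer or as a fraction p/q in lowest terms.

Part I: 20829 = 3 * 53 * 131; sigma = (1 + 3) * (1 + 53) * (1 + 131) = 4 * 54 * 132 = 28512; answer 28512
Part II: Y1 = 28512; w = -32; cross terms: (-21*-10 - -32*-34)=-878, (-32*25 - 8*-10)=-720, (8*-34 - -21*25)=253; twice the area = |-1345| = 1345; area = 1345/2; answer 1345/2
Part III: Y2 = 1345/2; threaded value p + q = 1347; m = 5; total draws C(13,2) = 78; complement C(8,2) = 28; favorable 78 - 28 = 50; P = 25/39; answer 25/39
Part IV: Y3 = 25/39; threaded value p + q = 64; d = 33; f(3) = 3*(-29) - 2*(15) + 3*(33) = -18; iterating: f(3)=-18, f(4)=49, f(5)=96, f(6)=136, f(7)=363, f(8)=1105, f(9)=2997, f(10)=7870, f(11)=20931, f(12)=56044, f(13)=149880, f(14)=400345; answer 400345

400345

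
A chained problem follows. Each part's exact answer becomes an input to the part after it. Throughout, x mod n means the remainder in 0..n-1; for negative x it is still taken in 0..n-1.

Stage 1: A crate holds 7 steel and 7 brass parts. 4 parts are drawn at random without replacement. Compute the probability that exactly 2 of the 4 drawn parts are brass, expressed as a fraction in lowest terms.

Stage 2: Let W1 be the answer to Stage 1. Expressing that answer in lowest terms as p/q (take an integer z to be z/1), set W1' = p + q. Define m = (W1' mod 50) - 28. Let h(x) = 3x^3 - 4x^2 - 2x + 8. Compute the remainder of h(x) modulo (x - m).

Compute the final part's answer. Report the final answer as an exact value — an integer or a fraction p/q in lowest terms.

Stage 1: total draws C(14,4) = 1001; favorable C(7,2)*C(7,2) = 441; P = 63/143; answer 63/143
Stage 2: W1 = 63/143; threaded value p + q = 206; m = -22; remainder = value at the root: 3*(-22)^3 - 4*(-22)^2 - 2*(-22)^1 + 8 = (-31944) + (-1936) + (44) + (8) = -33828; answer -33828

-33828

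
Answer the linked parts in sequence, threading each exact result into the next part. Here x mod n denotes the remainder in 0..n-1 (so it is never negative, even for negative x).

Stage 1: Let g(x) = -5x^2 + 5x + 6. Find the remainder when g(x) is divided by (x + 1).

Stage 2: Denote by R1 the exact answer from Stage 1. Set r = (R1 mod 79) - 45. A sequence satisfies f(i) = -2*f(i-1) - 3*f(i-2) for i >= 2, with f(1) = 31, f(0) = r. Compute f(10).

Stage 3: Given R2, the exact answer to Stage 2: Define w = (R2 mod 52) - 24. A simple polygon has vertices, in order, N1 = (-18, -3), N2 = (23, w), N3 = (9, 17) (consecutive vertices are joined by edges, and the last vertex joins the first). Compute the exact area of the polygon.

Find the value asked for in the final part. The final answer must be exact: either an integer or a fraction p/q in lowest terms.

Stage 1: remainder = value at the root: -5*(-1)^2 + 5*(-1)^1 + 6 = (-5) + (-5) + (6) = -4; answer -4
Stage 2: R1 = -4; r = 30; f(2) = -2*(31) - 3*(30) = -152; iterating: f(2)=-152, f(3)=211, f(4)=34, f(5)=-701, f(6)=1300, f(7)=-497, f(8)=-2906, f(9)=7303, f(10)=-5888; answer -5888
Stage 3: R2 = -5888; w = 16; cross terms: (-18*16 - 23*-3)=-219, (23*17 - 9*16)=247, (9*-3 - -18*17)=279; twice the area = |307| = 307; area = 307/2; answer 307/2

307/2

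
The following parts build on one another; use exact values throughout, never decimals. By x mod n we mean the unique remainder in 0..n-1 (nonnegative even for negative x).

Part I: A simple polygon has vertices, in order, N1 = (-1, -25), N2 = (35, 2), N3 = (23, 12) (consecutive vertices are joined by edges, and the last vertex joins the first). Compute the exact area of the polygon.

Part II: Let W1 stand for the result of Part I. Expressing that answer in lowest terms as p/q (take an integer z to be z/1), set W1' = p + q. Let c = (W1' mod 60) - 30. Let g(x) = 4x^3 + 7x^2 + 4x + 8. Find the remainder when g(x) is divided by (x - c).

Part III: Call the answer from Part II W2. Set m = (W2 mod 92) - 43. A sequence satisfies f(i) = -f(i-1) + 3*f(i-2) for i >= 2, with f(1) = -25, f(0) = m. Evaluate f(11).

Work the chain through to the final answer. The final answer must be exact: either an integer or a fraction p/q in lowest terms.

Part I: cross terms: (-1*2 - 35*-25)=873, (35*12 - 23*2)=374, (23*-25 - -1*12)=-563; twice the area = |684| = 684; area = 342; answer 342
Part II: W1 = 342; threaded value p + q = 343; c = 13; remainder = value at the root: 4*(13)^3 + 7*(13)^2 + 4*(13)^1 + 8 = (8788) + (1183) + (52) + (8) = 10031; answer 10031
Part III: W2 = 10031; m = -40; f(2) = -1*(-25) + 3*(-40) = -95; iterating: f(2)=-95, f(3)=20, f(4)=-305, f(5)=365, f(6)=-1280, f(7)=2375, f(8)=-6215, f(9)=13340, f(10)=-31985, f(11)=72005; answer 72005

72005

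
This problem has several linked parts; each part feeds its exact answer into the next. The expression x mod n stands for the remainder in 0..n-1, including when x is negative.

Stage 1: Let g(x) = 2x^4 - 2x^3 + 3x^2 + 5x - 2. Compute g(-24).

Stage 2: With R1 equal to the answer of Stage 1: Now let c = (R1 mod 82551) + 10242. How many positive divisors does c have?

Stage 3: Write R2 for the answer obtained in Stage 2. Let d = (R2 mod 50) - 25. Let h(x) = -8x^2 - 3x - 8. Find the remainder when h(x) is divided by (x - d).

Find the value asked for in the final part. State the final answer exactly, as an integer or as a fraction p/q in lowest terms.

-1853

Stage 1: 2*(-24)^4 - 2*(-24)^3 + 3*(-24)^2 + 5*(-24)^1 - 2 = (663552) + (27648) + (1728) + (-120) + (-2) = 692806; answer 692806
Stage 2: R1 = 692806; c = 42640; 42640 = 2^4 * 5 * 13 * 41; number of divisors = (4+1) * (1+1) * (1+1) * (1+1) = 40; answer 40
Stage 3: R2 = 40; d = 15; remainder = value at the root: -8*(15)^2 - 3*(15)^1 - 8 = (-1800) + (-45) + (-8) = -1853; answer -1853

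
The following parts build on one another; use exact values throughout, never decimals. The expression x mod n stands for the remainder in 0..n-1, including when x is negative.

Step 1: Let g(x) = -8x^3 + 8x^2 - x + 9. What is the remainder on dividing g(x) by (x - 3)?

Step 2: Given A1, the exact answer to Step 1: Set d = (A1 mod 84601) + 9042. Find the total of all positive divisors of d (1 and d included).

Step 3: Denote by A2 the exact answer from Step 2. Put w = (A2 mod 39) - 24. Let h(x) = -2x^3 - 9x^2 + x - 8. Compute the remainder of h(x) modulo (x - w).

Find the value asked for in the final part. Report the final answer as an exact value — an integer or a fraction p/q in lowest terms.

Step 1: remainder = value at the root: -8*(3)^3 + 8*(3)^2 - 1*(3)^1 + 9 = (-216) + (72) + (-3) + (9) = -138; answer -138
Step 2: A1 = -138; d = 93505; 93505 = 5 * 18701; sigma = (1 + 5) * (1 + 18701) = 6 * 18702 = 112212; answer 112212
Step 3: A2 = 112212; w = -15; remainder = value at the root: -2*(-15)^3 - 9*(-15)^2 + 1*(-15)^1 - 8 = (6750) + (-2025) + (-15) + (-8) = 4702; answer 4702

4702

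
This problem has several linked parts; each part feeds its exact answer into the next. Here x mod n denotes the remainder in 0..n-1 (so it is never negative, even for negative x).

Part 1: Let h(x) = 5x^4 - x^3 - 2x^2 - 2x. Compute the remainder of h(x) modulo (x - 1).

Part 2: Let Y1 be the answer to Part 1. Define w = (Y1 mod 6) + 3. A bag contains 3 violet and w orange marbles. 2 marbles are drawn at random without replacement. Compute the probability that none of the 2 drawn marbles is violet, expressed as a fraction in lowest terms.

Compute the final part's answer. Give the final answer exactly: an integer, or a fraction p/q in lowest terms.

Part 1: remainder = value at the root: 5*(1)^4 - 1*(1)^3 - 2*(1)^2 - 2*(1)^1 = (5) + (-1) + (-2) + (-2) = 0; answer 0
Part 2: Y1 = 0; w = 3; total draws C(6,2) = 15; favorable C(3,2) = 3; P = 1/5; answer 1/5

1/5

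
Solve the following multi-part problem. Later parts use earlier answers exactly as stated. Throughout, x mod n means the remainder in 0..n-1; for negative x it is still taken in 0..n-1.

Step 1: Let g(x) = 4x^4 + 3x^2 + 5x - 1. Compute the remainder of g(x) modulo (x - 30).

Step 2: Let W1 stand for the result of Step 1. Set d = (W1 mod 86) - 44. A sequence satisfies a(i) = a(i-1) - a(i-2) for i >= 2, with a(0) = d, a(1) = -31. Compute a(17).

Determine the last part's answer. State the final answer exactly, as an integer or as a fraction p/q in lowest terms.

34

Step 1: remainder = value at the root: 4*(30)^4 + 3*(30)^2 + 5*(30)^1 - 1 = (3240000) + (2700) + (150) + (-1) = 3242849; answer 3242849
Step 2: W1 = 3242849; d = 3; a(2) = 1*(-31) - 1*(3) = -34; iterating: a(2)=-34, a(3)=-3, a(4)=31, a(5)=34, a(6)=3, a(7)=-31, a(8)=-34, a(9)=-3, a(10)=31, a(11)=34, a(12)=3, a(13)=-31, a(14)=-34, a(15)=-3, a(16)=31, a(17)=34; answer 34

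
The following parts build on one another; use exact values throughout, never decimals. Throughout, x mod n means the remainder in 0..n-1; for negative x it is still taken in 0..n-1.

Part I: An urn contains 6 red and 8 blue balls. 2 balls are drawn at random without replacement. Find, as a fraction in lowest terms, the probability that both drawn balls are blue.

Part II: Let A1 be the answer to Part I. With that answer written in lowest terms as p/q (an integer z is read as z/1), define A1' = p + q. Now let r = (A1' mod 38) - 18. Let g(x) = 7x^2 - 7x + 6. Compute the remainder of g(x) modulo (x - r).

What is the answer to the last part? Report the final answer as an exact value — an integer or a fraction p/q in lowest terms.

20

Part I: total draws C(14,2) = 91; favorable C(8,2) = 28; P = 4/13; answer 4/13
Part II: A1 = 4/13; threaded value p + q = 17; r = -1; remainder = value at the root: 7*(-1)^2 - 7*(-1)^1 + 6 = (7) + (7) + (6) = 20; answer 20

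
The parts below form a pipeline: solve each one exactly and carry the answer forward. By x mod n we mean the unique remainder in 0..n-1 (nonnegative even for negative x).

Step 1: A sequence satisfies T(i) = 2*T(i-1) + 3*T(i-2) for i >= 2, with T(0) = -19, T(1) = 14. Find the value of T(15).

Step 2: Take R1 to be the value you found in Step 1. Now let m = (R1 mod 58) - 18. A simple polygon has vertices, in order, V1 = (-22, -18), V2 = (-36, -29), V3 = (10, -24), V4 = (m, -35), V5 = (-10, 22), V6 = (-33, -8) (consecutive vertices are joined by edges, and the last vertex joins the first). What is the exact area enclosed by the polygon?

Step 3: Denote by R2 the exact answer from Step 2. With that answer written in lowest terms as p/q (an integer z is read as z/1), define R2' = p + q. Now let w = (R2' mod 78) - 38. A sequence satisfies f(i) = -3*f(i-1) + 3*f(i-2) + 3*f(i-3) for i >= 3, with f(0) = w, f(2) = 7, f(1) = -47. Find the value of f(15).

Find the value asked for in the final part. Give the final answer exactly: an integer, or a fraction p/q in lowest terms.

Step 1: T(2) = 2*(14) + 3*(-19) = -29; iterating: T(2)=-29, T(3)=-16, T(4)=-119, T(5)=-286, T(6)=-929, T(7)=-2716, T(8)=-8219, T(9)=-24586, T(10)=-73829, T(11)=-221416, T(12)=-664319, T(13)=-1992886, T(14)=-5978729, T(15)=-17936116; answer -17936116
Step 2: R1 = -17936116; m = 18; cross terms: (-22*-29 - -36*-18)=-10, (-36*-24 - 10*-29)=1154, (10*-35 - 18*-24)=82, (18*22 - -10*-35)=46, (-10*-8 - -33*22)=806, (-33*-18 - -22*-8)=418; twice the area = |2496| = 2496; area = 1248; answer 1248
Step 3: R2 = 1248; threaded value p + q = 1249; w = -37; f(3) = -3*(7) + 3*(-47) + 3*(-37) = -273; iterating: f(3)=-273, f(4)=699, f(5)=-2895, f(6)=9963, f(7)=-36477, f(8)=130635, f(9)=-471447, f(10)=1696815, f(11)=-6112881, f(12)=22014747, f(13)=-79292439, f(14)=285582915, f(15)=-1028581821; answer -1028581821

-1028581821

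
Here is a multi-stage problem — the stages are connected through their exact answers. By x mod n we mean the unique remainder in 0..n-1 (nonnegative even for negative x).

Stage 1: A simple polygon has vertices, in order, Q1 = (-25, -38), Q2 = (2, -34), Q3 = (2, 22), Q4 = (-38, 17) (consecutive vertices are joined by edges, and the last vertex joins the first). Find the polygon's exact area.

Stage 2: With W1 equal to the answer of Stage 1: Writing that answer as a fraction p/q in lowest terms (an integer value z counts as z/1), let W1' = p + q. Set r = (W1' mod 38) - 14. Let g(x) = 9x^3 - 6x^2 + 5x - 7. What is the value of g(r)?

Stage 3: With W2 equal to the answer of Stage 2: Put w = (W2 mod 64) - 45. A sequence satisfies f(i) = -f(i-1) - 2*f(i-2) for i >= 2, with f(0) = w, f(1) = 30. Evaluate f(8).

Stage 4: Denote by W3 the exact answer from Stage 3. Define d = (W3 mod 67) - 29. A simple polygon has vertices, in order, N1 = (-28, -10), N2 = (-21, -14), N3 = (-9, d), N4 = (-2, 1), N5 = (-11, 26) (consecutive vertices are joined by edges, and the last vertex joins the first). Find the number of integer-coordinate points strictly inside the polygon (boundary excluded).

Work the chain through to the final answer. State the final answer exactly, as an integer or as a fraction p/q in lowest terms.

248

Stage 1: cross terms: (-25*-34 - 2*-38)=926, (2*22 - 2*-34)=112, (2*17 - -38*22)=870, (-38*-38 - -25*17)=1869; twice the area = |3777| = 3777; area = 3777/2; answer 3777/2
Stage 2: W1 = 3777/2; threaded value p + q = 3779; r = 3; 9*(3)^3 - 6*(3)^2 + 5*(3)^1 - 7 = (243) + (-54) + (15) + (-7) = 197; answer 197
Stage 3: W2 = 197; w = -40; f(2) = -1*(30) - 2*(-40) = 50; iterating: f(2)=50, f(3)=-110, f(4)=10, f(5)=210, f(6)=-230, f(7)=-190, f(8)=650; answer 650
Stage 4: W3 = 650; d = 18; cross terms: (-28*-14 - -21*-10)=182, (-21*18 - -9*-14)=-504, (-9*1 - -2*18)=27, (-2*26 - -11*1)=-41, (-11*-10 - -28*26)=838; twice the area = |502| = 502; area = 251; boundary points = 1 + 4 + 1 + 1 + 1 = 8; strictly interior points = area - boundary/2 + 1 = 248; answer 248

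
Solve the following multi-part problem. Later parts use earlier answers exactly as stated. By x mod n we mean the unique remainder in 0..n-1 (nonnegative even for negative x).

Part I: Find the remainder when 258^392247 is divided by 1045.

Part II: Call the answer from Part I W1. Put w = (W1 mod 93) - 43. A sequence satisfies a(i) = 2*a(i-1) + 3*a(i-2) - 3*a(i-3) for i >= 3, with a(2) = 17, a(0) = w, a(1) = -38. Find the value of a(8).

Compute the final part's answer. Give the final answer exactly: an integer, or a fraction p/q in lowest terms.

Part I: squarings mod 1045: 258^1=258, 258^2=729, 258^4=581, 258^8=26, 258^16=676, 258^32=311, 258^64=581, 258^128=26, 258^256=676, 258^512=311, 258^1024=581, 258^2048=26, 258^4096=676, 258^8192=311, 258^16384=581, 258^32768=26, 258^65536=676, 258^131072=311, 258^262144=581; 258^392247 = 258^1 * 258^2 * 258^4 * 258^16 * 258^32 * 258^1024 * 258^2048 * 258^4096 * 258^8192 * 258^16384 * 258^32768 * 258^65536 * 258^262144 = 267 (mod 1045); answer 267
Part II: W1 = 267; w = 38; a(3) = 2*(17) + 3*(-38) - 3*(38) = -194; iterating: a(3)=-194, a(4)=-223, a(5)=-1079, a(6)=-2245, a(7)=-7058, a(8)=-17614; answer -17614

-17614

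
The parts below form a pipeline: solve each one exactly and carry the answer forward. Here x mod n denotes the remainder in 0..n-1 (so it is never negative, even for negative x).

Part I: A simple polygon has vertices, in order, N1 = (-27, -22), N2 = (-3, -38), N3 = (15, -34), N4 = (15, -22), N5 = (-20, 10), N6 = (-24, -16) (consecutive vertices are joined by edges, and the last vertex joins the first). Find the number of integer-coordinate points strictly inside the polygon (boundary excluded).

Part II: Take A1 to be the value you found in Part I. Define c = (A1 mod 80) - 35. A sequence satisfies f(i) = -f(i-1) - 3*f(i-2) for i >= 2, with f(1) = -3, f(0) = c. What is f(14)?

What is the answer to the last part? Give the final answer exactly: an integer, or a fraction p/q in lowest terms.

-1440

Part I: cross terms: (-27*-38 - -3*-22)=960, (-3*-34 - 15*-38)=672, (15*-22 - 15*-34)=180, (15*10 - -20*-22)=-290, (-20*-16 - -24*10)=560, (-24*-22 - -27*-16)=96; twice the area = |2178| = 2178; area = 1089; boundary points = 8 + 2 + 12 + 1 + 2 + 3 = 28; strictly interior points = area - boundary/2 + 1 = 1076; answer 1076
Part II: A1 = 1076; c = 1; f(2) = -1*(-3) - 3*(1) = 0; iterating: f(2)=0, f(3)=9, f(4)=-9, f(5)=-18, f(6)=45, f(7)=9, f(8)=-144, f(9)=117, f(10)=315, f(11)=-666, f(12)=-279, f(13)=2277, f(14)=-1440; answer -1440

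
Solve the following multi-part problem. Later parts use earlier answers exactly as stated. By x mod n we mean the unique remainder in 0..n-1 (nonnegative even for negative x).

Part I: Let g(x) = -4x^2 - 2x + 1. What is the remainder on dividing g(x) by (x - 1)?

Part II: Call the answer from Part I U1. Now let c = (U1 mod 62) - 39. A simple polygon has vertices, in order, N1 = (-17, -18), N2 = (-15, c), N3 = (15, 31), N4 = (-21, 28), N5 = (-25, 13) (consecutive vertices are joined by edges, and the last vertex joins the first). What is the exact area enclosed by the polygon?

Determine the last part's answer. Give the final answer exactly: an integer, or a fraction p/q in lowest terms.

Part I: remainder = value at the root: -4*(1)^2 - 2*(1)^1 + 1 = (-4) + (-2) + (1) = -5; answer -5
Part II: U1 = -5; c = 18; cross terms: (-17*18 - -15*-18)=-576, (-15*31 - 15*18)=-735, (15*28 - -21*31)=1071, (-21*13 - -25*28)=427, (-25*-18 - -17*13)=671; twice the area = |858| = 858; area = 429; answer 429

429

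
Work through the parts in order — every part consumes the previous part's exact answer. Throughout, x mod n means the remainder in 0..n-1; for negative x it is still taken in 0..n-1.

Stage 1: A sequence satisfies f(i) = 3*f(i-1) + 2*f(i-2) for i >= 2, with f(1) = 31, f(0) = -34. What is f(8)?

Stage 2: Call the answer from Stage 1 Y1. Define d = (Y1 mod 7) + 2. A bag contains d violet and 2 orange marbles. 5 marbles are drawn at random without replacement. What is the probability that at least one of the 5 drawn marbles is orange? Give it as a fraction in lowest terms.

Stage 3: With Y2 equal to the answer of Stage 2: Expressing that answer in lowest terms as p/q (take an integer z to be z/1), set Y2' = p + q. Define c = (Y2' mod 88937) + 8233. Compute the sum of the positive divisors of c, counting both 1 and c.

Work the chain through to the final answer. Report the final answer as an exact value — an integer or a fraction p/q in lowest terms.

20930

Stage 1: f(2) = 3*(31) + 2*(-34) = 25; iterating: f(2)=25, f(3)=137, f(4)=461, f(5)=1657, f(6)=5893, f(7)=20993, f(8)=74765; answer 74765
Stage 2: Y1 = 74765; d = 7; total draws C(9,5) = 126; complement C(7,5) = 21; favorable 126 - 21 = 105; P = 5/6; answer 5/6
Stage 3: Y2 = 5/6; threaded value p + q = 11; c = 8244; 8244 = 2^2 * 3^2 * 229; sigma = (1 + 2 + 4) * (1 + 3 + 9) * (1 + 229) = 7 * 13 * 230 = 20930; answer 20930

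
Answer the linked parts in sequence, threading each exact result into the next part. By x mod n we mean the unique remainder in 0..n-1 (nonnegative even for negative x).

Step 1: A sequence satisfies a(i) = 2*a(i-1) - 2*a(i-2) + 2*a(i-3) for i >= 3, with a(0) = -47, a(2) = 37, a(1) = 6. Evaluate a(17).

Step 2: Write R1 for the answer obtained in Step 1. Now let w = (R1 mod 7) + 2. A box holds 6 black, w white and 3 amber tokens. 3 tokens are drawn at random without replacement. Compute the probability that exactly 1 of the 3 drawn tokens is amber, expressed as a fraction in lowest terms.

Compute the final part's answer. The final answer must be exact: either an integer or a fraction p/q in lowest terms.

27/55

Step 1: a(3) = 2*(37) - 2*(6) + 2*(-47) = -32; iterating: a(3)=-32, a(4)=-126, a(5)=-114, a(6)=-40, a(7)=-104, a(8)=-356, a(9)=-584, a(10)=-664, a(11)=-872, a(12)=-1584, a(13)=-2752, a(14)=-4080, a(15)=-5824, a(16)=-8992, a(17)=-14496; answer -14496
Step 2: R1 = -14496; w = 3; total draws C(12,3) = 220; favorable C(3,1)*C(9,2) = 108; P = 27/55; answer 27/55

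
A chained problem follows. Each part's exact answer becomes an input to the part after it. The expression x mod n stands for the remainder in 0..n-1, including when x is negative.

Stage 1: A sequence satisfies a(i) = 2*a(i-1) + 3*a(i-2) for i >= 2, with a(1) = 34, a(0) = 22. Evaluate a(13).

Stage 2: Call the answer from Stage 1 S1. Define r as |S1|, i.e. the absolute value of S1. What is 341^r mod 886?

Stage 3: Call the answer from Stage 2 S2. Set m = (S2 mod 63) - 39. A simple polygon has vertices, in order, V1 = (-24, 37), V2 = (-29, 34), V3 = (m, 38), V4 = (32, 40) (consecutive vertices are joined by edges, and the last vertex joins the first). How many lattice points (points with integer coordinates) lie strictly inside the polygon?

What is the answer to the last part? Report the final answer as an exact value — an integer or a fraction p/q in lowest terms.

Stage 1: a(2) = 2*(34) + 3*(22) = 134; iterating: a(2)=134, a(3)=370, a(4)=1142, a(5)=3394, a(6)=10214, a(7)=30610, a(8)=91862, a(9)=275554, a(10)=826694, a(11)=2480050, a(12)=7440182, a(13)=22320514; answer 22320514
Stage 2: S1 = 22320514; r = 22320514; squarings mod 886: 341^1=341, 341^2=215, 341^4=153, 341^8=373, 341^16=27, 341^32=729, 341^64=727, 341^128=473, 341^256=457, 341^512=639, 341^1024=761, 341^2048=563, 341^4096=667, 341^8192=117, 341^16384=399, 341^32768=607, 341^65536=759, 341^131072=181, 341^262144=865, 341^524288=441, 341^1048576=447, 341^2097152=459, 341^4194304=699, 341^8388608=415, 341^16777216=341; 341^22320514 = 341^2 * 341^128 * 341^256 * 341^1024 * 341^4096 * 341^32768 * 341^262144 * 341^1048576 * 341^4194304 * 341^16777216 = 743 (mod 886); answer 743
Stage 3: S2 = 743; m = 11; cross terms: (-24*34 - -29*37)=257, (-29*38 - 11*34)=-1476, (11*40 - 32*38)=-776, (32*37 - -24*40)=2144; twice the area = |149| = 149; area = 149/2; boundary points = 1 + 4 + 1 + 1 = 7; strictly interior points = area - boundary/2 + 1 = 72; answer 72

72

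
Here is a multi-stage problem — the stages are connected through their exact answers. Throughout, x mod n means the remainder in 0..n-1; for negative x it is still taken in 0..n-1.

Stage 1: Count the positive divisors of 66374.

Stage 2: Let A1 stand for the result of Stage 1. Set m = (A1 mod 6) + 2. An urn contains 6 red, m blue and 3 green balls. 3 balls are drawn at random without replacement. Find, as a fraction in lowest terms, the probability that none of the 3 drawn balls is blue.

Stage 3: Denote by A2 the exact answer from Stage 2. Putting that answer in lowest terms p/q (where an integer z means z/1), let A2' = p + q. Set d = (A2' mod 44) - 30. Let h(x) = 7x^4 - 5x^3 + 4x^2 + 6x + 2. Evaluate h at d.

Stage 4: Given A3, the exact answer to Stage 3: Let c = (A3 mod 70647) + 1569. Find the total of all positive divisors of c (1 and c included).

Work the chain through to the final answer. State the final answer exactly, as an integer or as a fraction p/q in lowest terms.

Stage 1: 66374 = 2 * 7 * 11 * 431; number of divisors = (1+1) * (1+1) * (1+1) * (1+1) = 16; answer 16
Stage 2: A1 = 16; m = 6; total draws C(15,3) = 455; favorable C(9,3) = 84; P = 12/65; answer 12/65
Stage 3: A2 = 12/65; threaded value p + q = 77; d = 3; 7*(3)^4 - 5*(3)^3 + 4*(3)^2 + 6*(3)^1 + 2 = (567) + (-135) + (36) + (18) + (2) = 488; answer 488
Stage 4: A3 = 488; c = 2057; 2057 = 11^2 * 17; sigma = (1 + 11 + 121) * (1 + 17) = 133 * 18 = 2394; answer 2394

2394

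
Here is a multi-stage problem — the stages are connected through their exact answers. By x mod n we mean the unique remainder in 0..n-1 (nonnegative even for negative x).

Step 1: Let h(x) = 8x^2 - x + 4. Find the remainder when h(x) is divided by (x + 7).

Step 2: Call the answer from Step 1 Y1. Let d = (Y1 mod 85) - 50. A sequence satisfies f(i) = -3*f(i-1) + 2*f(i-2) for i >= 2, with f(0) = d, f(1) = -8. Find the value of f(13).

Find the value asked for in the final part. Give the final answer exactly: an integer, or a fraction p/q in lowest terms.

Step 1: remainder = value at the root: 8*(-7)^2 - 1*(-7)^1 + 4 = (392) + (7) + (4) = 403; answer 403
Step 2: Y1 = 403; d = 13; f(2) = -3*(-8) + 2*(13) = 50; iterating: f(2)=50, f(3)=-166, f(4)=598, f(5)=-2126, f(6)=7574, f(7)=-26974, f(8)=96070, f(9)=-342158, f(10)=1218614, f(11)=-4340158, f(12)=15457702, f(13)=-55053422; answer -55053422

-55053422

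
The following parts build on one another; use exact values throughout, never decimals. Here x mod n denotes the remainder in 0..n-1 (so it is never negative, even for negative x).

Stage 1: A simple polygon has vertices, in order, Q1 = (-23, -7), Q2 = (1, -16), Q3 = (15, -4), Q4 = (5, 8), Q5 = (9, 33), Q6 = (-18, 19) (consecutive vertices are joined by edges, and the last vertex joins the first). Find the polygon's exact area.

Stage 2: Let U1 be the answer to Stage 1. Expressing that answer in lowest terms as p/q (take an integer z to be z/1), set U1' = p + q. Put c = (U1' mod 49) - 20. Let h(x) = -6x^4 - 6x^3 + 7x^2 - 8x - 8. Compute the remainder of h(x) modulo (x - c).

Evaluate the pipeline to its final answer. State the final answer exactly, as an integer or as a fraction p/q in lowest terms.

Stage 1: cross terms: (-23*-16 - 1*-7)=375, (1*-4 - 15*-16)=236, (15*8 - 5*-4)=140, (5*33 - 9*8)=93, (9*19 - -18*33)=765, (-18*-7 - -23*19)=563; twice the area = |2172| = 2172; area = 1086; answer 1086
Stage 2: U1 = 1086; threaded value p + q = 1087; c = -11; remainder = value at the root: -6*(-11)^4 - 6*(-11)^3 + 7*(-11)^2 - 8*(-11)^1 - 8 = (-87846) + (7986) + (847) + (88) + (-8) = -78933; answer -78933

-78933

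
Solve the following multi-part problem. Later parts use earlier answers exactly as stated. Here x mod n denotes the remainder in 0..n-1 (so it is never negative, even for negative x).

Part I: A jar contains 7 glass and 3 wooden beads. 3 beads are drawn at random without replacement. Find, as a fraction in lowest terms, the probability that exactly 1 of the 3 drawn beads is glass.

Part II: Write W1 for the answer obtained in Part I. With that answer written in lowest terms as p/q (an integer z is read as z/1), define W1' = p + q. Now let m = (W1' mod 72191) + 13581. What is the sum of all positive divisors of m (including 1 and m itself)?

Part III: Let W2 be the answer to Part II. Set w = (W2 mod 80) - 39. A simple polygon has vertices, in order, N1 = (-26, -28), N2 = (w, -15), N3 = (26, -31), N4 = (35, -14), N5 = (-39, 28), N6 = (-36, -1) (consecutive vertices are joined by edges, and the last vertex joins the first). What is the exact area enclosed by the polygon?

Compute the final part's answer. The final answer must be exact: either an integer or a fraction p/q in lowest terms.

4033/2

Part I: total draws C(10,3) = 120; favorable C(7,1)*C(3,2) = 21; P = 7/40; answer 7/40
Part II: W1 = 7/40; threaded value p + q = 47; m = 13628; 13628 = 2^2 * 3407; sigma = (1 + 2 + 4) * (1 + 3407) = 7 * 3408 = 23856; answer 23856
Part III: W2 = 23856; w = -23; cross terms: (-26*-15 - -23*-28)=-254, (-23*-31 - 26*-15)=1103, (26*-14 - 35*-31)=721, (35*28 - -39*-14)=434, (-39*-1 - -36*28)=1047, (-36*-28 - -26*-1)=982; twice the area = |4033| = 4033; area = 4033/2; answer 4033/2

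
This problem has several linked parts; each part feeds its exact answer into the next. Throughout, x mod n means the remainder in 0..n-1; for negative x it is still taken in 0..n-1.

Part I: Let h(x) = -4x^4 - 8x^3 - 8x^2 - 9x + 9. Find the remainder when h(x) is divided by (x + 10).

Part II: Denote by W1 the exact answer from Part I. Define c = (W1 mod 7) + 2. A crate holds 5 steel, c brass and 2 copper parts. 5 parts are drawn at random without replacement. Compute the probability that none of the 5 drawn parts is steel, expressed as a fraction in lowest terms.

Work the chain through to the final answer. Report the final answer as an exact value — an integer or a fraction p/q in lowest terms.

Part I: remainder = value at the root: -4*(-10)^4 - 8*(-10)^3 - 8*(-10)^2 - 9*(-10)^1 + 9 = (-40000) + (8000) + (-800) + (90) + (9) = -32701; answer -32701
Part II: W1 = -32701; c = 5; total draws C(12,5) = 792; favorable C(7,5) = 21; P = 7/264; answer 7/264

7/264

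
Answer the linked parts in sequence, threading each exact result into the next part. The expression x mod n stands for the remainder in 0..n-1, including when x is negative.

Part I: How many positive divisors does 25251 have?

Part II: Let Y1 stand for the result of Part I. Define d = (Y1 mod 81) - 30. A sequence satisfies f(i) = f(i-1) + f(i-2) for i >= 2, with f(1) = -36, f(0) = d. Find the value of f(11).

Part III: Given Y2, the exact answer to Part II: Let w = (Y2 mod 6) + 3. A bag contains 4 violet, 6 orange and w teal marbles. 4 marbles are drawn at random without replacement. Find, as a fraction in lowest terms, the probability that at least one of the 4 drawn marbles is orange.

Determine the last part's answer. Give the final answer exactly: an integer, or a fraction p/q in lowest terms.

59/65

Part I: 25251 = 3 * 19 * 443; number of divisors = (1+1) * (1+1) * (1+1) = 8; answer 8
Part II: Y1 = 8; d = -22; f(2) = 1*(-36) + 1*(-22) = -58; iterating: f(2)=-58, f(3)=-94, f(4)=-152, f(5)=-246, f(6)=-398, f(7)=-644, f(8)=-1042, f(9)=-1686, f(10)=-2728, f(11)=-4414; answer -4414
Part III: Y2 = -4414; w = 5; total draws C(15,4) = 1365; complement C(9,4) = 126; favorable 1365 - 126 = 1239; P = 59/65; answer 59/65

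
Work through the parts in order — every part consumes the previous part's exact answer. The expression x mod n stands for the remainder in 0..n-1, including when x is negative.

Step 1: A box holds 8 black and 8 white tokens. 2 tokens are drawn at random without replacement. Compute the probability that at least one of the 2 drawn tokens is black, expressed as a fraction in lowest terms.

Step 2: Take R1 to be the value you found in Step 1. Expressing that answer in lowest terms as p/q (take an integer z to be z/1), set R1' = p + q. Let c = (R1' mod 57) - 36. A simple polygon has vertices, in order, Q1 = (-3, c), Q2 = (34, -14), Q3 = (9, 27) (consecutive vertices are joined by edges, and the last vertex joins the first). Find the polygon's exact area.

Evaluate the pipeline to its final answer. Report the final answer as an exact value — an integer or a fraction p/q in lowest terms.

371

Step 1: total draws C(16,2) = 120; complement C(8,2) = 28; favorable 120 - 28 = 92; P = 23/30; answer 23/30
Step 2: R1 = 23/30; threaded value p + q = 53; c = 17; cross terms: (-3*-14 - 34*17)=-536, (34*27 - 9*-14)=1044, (9*17 - -3*27)=234; twice the area = |742| = 742; area = 371; answer 371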